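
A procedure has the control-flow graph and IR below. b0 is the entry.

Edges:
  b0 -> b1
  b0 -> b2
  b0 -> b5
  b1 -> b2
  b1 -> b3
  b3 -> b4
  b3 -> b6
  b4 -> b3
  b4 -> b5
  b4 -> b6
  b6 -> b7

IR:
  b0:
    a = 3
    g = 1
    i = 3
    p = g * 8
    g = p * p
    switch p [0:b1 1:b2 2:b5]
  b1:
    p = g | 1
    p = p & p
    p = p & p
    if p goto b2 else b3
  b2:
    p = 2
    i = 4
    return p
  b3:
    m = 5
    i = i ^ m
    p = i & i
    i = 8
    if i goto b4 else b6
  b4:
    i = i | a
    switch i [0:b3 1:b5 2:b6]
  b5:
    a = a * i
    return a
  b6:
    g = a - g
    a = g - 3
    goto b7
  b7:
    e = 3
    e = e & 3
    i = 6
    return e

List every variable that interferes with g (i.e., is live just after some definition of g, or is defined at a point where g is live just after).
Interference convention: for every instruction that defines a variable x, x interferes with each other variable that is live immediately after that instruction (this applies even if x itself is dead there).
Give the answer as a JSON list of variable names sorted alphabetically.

def/use:
  b0 def {a,g,i,p} use ∅
  b1 def {p} use {g}
  b2 def {i,p} use ∅
  b3 def {i,m,p} use {i}
  b4 def {i} use {a,i}
  b5 def {a} use {a,i}
  b6 def {a,g} use {a,g}
  b7 def {e,i} use ∅

Liveness:
  b0 li=∅ lo={a,g,i}
  b1 li={a,g,i} lo={a,g,i}
  b2 li=∅ lo=∅
  b3 li={a,g,i} lo={a,g,i}
  b4 li={a,g,i} lo={a,g,i}
  b5 li={a,i} lo=∅
  b6 li={a,g} lo=∅
  b7 li=∅ lo=∅

Interference:
  a: {g,i,m,p}
  e: {i}
  g: {a,i,m,p}
  i: {a,e,g,m,p}
  m: {a,g,i}
  p: {a,g,i}

N(g) = ["a", "i", "m", "p"]

Answer: ["a", "i", "m", "p"]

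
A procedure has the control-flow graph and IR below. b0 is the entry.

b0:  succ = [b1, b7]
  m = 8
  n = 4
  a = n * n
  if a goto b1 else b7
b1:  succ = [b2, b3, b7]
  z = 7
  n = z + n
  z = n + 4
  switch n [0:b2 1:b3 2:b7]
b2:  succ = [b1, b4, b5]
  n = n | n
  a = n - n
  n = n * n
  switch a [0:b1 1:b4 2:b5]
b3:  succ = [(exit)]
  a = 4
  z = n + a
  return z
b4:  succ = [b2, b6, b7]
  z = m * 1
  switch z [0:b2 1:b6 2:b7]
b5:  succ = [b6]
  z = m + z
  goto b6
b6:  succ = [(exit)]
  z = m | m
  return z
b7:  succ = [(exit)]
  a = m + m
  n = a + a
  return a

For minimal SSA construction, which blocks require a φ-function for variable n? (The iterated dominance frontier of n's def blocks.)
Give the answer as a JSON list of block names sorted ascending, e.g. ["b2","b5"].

idom tree: b1←b0 b2←b1 b3←b1 b4←b2 b5←b2 b6←b2 b7←b0
Dom at joins:
  b1: preds {b0,b2}: {b0} ∩ {b0,b1,b2} = {b0}; idom=b0
  b2: preds {b1,b4}: {b0,b1} ∩ {b0,b1,b2,b4} = {b0,b1}; idom=b1
  b6: preds {b4,b5}: {b0,b1,b2,b4} ∩ {b0,b1,b2,b5} = {b0,b1,b2}; idom=b2
  b7: preds {b0,b1,b4}: {b0} ∩ {b0,b1} ∩ {b0,b1,b2,b4} = {b0}; idom=b0

Frontier:
  join b1 pred b0: · stop@b0
  join b1 pred b2: b2→b1 stop@b0
  join b2 pred b1: · stop@b1
  join b2 pred b4: b4→b2 stop@b1
  join b6 pred b4: b4 stop@b2
  join b6 pred b5: b5 stop@b2
  join b7 pred b0: · stop@b0
  join b7 pred b1: b1 stop@b0
  join b7 pred b4: b4→b2→b1 stop@b0
  b0 → ∅
  b1 → {b1,b7}
  b2 → {b1,b2,b7}
  b3 → ∅
  b4 → {b2,b6,b7}
  b5 → {b6}
  b6 → ∅
  b7 → ∅

φ for n: defs {b0,b1,b2,b7}
  DF⁺ = {b1,b2,b7}

Answer: ["b1", "b2", "b7"]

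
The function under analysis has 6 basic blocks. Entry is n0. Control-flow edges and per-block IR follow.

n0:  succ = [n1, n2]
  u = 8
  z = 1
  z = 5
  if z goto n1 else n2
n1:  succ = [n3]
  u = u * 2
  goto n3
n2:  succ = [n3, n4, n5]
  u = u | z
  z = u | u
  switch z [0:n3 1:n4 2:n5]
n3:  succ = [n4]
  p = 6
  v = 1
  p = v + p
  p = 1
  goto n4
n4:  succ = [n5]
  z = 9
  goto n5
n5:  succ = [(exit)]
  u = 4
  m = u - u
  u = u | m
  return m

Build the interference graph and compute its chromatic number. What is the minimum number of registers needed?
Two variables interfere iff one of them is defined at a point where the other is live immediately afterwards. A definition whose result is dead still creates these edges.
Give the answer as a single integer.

Answer: 2

Derivation:
def/use:
  n0: def={u,z} ue=∅
  n1: def={u} ue={u}
  n2: def={u,z} ue={u,z}
  n3: def={p,v} ue=∅
  n4: def={z} ue=∅
  n5: def={m,u} ue=∅

Liveness:
  n0 li=∅ lo={u,z}
  n1 li={u} lo=∅
  n2 li={u,z} lo=∅
  n3 li=∅ lo=∅
  n4 li=∅ lo=∅
  n5 li=∅ lo=∅

Conflict graph:
  m: {u}
  p: {v}
  u: {m,z}
  v: {p}
  z: {u}

Registers:
  {m,u} pairwise interfere (2-clique) ⇒ χ ≥ 2
  assign m→c1 p→c0 u→c0 v→c1 z→c1 — no edge inside a register ⇒ χ ≤ 2
  χ = 2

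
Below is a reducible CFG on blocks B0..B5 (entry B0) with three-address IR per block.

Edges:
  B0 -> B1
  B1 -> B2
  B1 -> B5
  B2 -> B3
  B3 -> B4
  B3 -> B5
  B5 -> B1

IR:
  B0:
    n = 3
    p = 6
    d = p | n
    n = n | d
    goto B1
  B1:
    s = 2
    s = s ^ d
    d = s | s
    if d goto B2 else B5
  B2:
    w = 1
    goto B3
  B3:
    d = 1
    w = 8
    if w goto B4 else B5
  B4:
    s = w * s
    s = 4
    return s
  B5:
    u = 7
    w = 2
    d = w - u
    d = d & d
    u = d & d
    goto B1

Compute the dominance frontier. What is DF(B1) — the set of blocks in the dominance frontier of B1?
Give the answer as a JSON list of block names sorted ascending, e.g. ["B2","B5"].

idom tree: B1←B0 B2←B1 B3←B2 B4←B3 B5←B1
Dom∩ at merges:
  B1: preds {B0,B5}: {B0} ∩ {B0,B1,B5} = {B0}; idom=B0
  B5: preds {B1,B3}: {B0,B1} ∩ {B0,B1,B2,B3} = {B0,B1}; idom=B1

DF derivation:
  join B1 pred B0: · stop@B0
  join B1 pred B5: B5→B1 stop@B0
  join B5 pred B1: · stop@B1
  join B5 pred B3: B3→B2 stop@B1
  B0: DF=∅
  B1: DF={B1}
  B2: DF={B5}
  B3: DF={B5}
  B4: DF=∅
  B5: DF={B1}

DF(B1) = ["B1"]

Answer: ["B1"]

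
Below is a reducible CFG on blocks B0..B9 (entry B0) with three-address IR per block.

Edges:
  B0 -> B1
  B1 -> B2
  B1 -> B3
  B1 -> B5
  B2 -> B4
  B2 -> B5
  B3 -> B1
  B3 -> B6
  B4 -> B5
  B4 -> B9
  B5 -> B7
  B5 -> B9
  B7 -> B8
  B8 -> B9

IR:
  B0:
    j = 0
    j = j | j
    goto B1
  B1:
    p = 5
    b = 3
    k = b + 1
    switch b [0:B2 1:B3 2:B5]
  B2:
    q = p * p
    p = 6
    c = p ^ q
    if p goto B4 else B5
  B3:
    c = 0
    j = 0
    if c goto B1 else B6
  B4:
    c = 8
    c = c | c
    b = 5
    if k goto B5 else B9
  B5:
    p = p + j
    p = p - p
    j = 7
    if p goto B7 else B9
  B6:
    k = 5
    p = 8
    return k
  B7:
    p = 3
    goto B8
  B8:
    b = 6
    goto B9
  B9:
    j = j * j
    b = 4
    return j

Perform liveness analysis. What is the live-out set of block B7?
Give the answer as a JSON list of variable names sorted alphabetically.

Answer: ["j"]

Derivation:
def/use:
  B0: {j} / ∅
  B1: {b,k,p} / ∅
  B2: {c,p,q} / {p}
  B3: {c,j} / ∅
  B4: {b,c} / {k}
  B5: {j,p} / {j,p}
  B6: {k,p} / ∅
  B7: {p} / ∅
  B8: {b} / ∅
  B9: {b,j} / {j}

Liveness:
  live B0: ∅→{j}
  live B1: {j}→{j,k,p}
  live B2: {j,k,p}→{j,k,p}
  live B3: ∅→{j}
  live B4: {j,k,p}→{j,p}
  live B5: {j,p}→{j}
  live B6: ∅→∅
  live B7: {j}→{j}
  live B8: {j}→{j}
  live B9: {j}→∅

live-out(B7) = ["j"]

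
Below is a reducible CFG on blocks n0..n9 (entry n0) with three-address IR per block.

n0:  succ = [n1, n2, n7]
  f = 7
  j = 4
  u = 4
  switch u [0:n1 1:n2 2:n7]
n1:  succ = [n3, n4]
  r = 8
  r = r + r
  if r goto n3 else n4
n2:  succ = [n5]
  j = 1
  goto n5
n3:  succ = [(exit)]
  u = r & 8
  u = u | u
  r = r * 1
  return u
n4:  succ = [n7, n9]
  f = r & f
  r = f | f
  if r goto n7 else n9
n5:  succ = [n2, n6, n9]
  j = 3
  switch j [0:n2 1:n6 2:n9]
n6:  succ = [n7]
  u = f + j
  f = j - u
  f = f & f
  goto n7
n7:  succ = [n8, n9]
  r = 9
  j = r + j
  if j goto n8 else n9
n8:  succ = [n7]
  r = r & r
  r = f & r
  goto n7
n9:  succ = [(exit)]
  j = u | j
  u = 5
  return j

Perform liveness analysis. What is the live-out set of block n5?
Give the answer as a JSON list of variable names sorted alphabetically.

Answer: ["f", "j", "u"]

Analysis:
Per-block:
  n0: {f,j,u} / ∅
  n1: {r} / ∅
  n2: {j} / ∅
  n3: {r,u} / {r}
  n4: {f,r} / {f,r}
  n5: {j} / ∅
  n6: {f,u} / {f,j}
  n7: {j,r} / {j}
  n8: {r} / {f,r}
  n9: {j,u} / {j,u}

Backward fixpoint:
  live n0: ∅→{f,j,u}
  live n1: {f,j,u}→{f,j,r,u}
  live n2: {f,u}→{f,u}
  live n3: {r}→∅
  live n4: {f,j,r,u}→{f,j,u}
  live n5: {f,u}→{f,j,u}
  live n6: {f,j}→{f,j,u}
  live n7: {f,j,u}→{f,j,r,u}
  live n8: {f,j,r,u}→{f,j,u}
  live n9: {j,u}→∅

live-out(n5) = ["f", "j", "u"]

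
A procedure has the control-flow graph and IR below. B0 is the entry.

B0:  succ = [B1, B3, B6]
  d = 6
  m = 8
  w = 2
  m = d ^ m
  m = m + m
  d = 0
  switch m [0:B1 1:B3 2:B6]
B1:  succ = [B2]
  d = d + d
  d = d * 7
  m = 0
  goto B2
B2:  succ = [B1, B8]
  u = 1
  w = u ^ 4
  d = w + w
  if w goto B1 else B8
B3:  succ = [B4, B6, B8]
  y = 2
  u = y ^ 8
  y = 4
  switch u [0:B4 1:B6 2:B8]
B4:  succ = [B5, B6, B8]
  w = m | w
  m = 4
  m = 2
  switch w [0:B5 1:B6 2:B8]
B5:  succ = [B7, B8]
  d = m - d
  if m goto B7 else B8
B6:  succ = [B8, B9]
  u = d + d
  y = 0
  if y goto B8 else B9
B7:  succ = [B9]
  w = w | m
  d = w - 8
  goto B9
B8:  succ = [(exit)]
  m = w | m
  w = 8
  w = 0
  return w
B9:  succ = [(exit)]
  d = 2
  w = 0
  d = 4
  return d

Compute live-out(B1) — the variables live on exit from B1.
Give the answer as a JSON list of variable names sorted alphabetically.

Answer: ["m"]

Derivation:
Block summaries:
  B0: {d,m,w} / ∅
  B1: {d,m} / {d}
  B2: {d,u,w} / ∅
  B3: {u,y} / ∅
  B4: {m,w} / {m,w}
  B5: {d} / {d,m}
  B6: {u,y} / {d}
  B7: {d,w} / {m,w}
  B8: {m,w} / {m,w}
  B9: {d,w} / ∅

Backward fixpoint:
  live B0: ∅→{d,m,w}
  live B1: {d}→{m}
  live B2: {m}→{d,m,w}
  live B3: {d,m,w}→{d,m,w}
  live B4: {d,m,w}→{d,m,w}
  live B5: {d,m,w}→{m,w}
  live B6: {d,m,w}→{m,w}
  live B7: {m,w}→∅
  live B8: {m,w}→∅
  live B9: ∅→∅

live-out(B1) = ["m"]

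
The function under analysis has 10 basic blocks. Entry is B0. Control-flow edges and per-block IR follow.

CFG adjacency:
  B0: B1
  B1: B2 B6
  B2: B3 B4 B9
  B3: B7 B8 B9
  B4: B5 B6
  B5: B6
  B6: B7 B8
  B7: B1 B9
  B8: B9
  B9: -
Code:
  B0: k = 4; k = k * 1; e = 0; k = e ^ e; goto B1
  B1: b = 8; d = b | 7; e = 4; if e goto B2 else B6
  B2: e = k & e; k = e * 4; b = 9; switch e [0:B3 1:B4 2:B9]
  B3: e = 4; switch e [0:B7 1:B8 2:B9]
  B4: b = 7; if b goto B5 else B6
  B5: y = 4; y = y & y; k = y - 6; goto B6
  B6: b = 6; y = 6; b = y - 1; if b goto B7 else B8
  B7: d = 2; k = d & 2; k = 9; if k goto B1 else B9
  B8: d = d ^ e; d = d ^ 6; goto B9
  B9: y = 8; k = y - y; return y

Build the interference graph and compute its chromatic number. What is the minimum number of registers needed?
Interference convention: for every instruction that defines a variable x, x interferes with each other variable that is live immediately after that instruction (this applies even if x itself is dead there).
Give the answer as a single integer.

Block summaries:
  B0: def={e,k} ue=∅
  B1: def={b,d,e} ue=∅
  B2: def={b,e,k} ue={e,k}
  B3: def={e} ue=∅
  B4: def={b} ue=∅
  B5: def={k,y} ue=∅
  B6: def={b,y} ue=∅
  B7: def={d,k} ue=∅
  B8: def={d} ue={d,e}
  B9: def={k,y} ue=∅

Backward fixpoint:
  B0 li=∅ lo={k}
  B1 li={k} lo={d,e,k}
  B2 li={d,e,k} lo={d,e}
  B3 li={d} lo={d,e}
  B4 li={d,e} lo={d,e}
  B5 li={d,e} lo={d,e}
  B6 li={d,e} lo={d,e}
  B7 li=∅ lo={k}
  B8 li={d,e} lo=∅
  B9 li=∅ lo=∅

Interfere edges:
  b: {d,e,k}
  d: {b,e,k,y}
  e: {b,d,k,y}
  k: {b,d,e,y}
  y: {d,e,k}

Chromatic number:
  clique {b,d,e,k} ⇒ need ≥ 4
  assign b→c3 d→c0 e→c1 k→c2 y→c3 — no edge inside a register ⇒ χ ≤ 4
  χ = 4

Answer: 4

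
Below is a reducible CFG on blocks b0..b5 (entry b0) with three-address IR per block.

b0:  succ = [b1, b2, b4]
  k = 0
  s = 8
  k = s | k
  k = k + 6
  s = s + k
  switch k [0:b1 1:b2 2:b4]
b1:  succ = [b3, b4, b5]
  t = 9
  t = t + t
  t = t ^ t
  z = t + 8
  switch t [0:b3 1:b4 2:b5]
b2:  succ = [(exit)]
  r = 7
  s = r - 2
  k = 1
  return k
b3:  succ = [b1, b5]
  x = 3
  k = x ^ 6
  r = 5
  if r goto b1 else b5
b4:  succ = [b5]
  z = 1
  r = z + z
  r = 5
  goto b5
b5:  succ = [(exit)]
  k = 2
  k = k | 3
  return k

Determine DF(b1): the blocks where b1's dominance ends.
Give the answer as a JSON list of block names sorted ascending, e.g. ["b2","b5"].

Answer: ["b1", "b4", "b5"]

Working:
idom tree: b1←b0 b2←b0 b3←b1 b4←b0 b5←b0
Join-block Dom:
  b1: preds {b0,b3}: {b0} ∩ {b0,b1,b3} = {b0}; idom=b0
  b4: preds {b0,b1}: {b0} ∩ {b0,b1} = {b0}; idom=b0
  b5: preds {b1,b3,b4}: {b0,b1} ∩ {b0,b1,b3} ∩ {b0,b4} = {b0}; idom=b0

Frontier:
  b1←b0: walk · to b0
  b1←b3: walk b3→b1 to b0
  b4←b0: walk · to b0
  b4←b1: walk b1 to b0
  b5←b1: walk b1 to b0
  b5←b3: walk b3→b1 to b0
  b5←b4: walk b4 to b0
  DF(b0)=∅
  DF(b1)={b1,b4,b5}
  DF(b2)=∅
  DF(b3)={b1,b5}
  DF(b4)={b5}
  DF(b5)=∅

DF(b1) = ["b1", "b4", "b5"]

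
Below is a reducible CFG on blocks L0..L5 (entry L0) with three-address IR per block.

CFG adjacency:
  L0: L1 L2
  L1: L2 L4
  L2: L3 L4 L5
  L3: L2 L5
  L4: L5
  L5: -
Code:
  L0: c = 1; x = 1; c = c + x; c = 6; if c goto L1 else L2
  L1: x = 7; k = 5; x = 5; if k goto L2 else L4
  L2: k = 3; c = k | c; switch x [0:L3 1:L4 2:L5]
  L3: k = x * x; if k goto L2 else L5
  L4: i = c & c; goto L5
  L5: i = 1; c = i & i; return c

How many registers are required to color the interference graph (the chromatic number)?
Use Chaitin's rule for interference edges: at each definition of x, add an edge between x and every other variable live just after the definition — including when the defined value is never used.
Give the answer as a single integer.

Answer: 3

Analysis:
Block summaries:
  L0 def {c,x} use ∅
  L1 def {k,x} use ∅
  L2 def {c,k} use {c,x}
  L3 def {k} use {x}
  L4 def {i} use {c}
  L5 def {c,i} use ∅

Backward fixpoint:
  live L0: ∅→{c,x}
  live L1: {c}→{c,x}
  live L2: {c,x}→{c,x}
  live L3: {c,x}→{c,x}
  live L4: {c}→∅
  live L5: ∅→∅

Conflict graph:
  c↔{k,x}
  i↔∅
  k↔{c,x}
  x↔{c,k}

Colouring:
  {c,k,x} pairwise interfere (3-clique) ⇒ χ ≥ 3
  assign c→r0 i→r0 k→r1 x→r2 — no edge inside a register ⇒ χ ≤ 3
  χ = 3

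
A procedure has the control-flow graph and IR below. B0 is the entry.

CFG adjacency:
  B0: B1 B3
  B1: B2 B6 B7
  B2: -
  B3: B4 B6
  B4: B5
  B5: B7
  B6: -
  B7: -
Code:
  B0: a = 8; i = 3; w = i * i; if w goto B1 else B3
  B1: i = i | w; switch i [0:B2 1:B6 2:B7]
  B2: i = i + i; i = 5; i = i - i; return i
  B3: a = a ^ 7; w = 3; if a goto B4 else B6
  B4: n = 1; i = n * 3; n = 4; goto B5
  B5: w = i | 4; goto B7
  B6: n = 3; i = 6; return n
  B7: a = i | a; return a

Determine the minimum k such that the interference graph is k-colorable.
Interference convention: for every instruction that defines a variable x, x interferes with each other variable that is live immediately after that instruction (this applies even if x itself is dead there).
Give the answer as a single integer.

Per-block:
  B0: def={a,i,w} ue=∅
  B1: def={i} ue={i,w}
  B2: def={i} ue={i}
  B3: def={a,w} ue={a}
  B4: def={i,n} ue=∅
  B5: def={w} ue={i}
  B6: def={i,n} ue=∅
  B7: def={a} ue={a,i}

Backward fixpoint:
  B0: in=∅ out={a,i,w}
  B1: in={a,i,w} out={a,i}
  B2: in={i} out=∅
  B3: in={a} out={a}
  B4: in={a} out={a,i}
  B5: in={a,i} out={a,i}
  B6: in=∅ out=∅
  B7: in={a,i} out=∅

Conflict graph:
  a↔{i,n,w}
  i↔{a,n,w}
  n↔{a,i}
  w↔{a,i}

Chromatic number:
  lower bound: {a,i,n} mutually conflict ⇒ χ ≥ 3
  assign a→r0 i→r1 n→r2 w→r2 — no edge inside a register ⇒ χ ≤ 3
  χ = 3

Answer: 3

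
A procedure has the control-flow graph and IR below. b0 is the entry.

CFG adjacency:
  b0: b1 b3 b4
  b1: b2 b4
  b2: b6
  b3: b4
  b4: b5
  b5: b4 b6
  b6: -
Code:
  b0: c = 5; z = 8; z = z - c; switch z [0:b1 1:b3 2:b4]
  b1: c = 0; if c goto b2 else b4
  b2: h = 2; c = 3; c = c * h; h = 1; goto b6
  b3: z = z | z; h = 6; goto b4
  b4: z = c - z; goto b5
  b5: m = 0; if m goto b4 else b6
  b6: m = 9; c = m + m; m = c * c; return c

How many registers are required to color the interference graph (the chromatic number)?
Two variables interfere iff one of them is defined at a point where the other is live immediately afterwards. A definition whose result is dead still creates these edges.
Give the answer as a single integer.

Per-block:
  b0: def={c,z} ue=∅
  b1: def={c} ue=∅
  b2: def={c,h} ue=∅
  b3: def={h,z} ue={z}
  b4: def={z} ue={c,z}
  b5: def={m} ue=∅
  b6: def={c,m} ue=∅

Live sets:
  live b0: ∅→{c,z}
  live b1: {z}→{c,z}
  live b2: ∅→∅
  live b3: {c,z}→{c,z}
  live b4: {c,z}→{c,z}
  live b5: {c,z}→{c,z}
  live b6: ∅→∅

Conflict graph:
  c↔{h,m,z}
  h↔{c,z}
  m↔{c,z}
  z↔{c,h,m}

Chromatic number:
  lower bound: {c,h,z} mutually conflict ⇒ χ ≥ 3
  3-colouring: c0={c}  c1={z}  c2={h,m}
  χ = 3

Answer: 3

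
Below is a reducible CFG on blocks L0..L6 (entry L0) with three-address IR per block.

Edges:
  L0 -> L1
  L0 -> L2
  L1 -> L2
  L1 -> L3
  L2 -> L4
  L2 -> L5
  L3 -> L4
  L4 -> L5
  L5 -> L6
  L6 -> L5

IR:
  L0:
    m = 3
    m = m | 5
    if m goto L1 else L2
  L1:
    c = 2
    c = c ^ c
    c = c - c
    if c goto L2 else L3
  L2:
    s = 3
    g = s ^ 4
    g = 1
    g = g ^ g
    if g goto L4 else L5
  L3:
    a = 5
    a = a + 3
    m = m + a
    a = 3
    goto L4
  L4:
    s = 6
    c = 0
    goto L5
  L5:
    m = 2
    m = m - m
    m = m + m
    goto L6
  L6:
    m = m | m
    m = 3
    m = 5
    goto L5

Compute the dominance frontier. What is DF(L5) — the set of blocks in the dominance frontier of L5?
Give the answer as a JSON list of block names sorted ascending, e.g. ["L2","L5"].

Answer: ["L5"]

Derivation:
idom tree: L1←L0 L2←L0 L3←L1 L4←L0 L5←L0 L6←L5
Dom∩ at merges:
  L2: preds {L0,L1}: {L0} ∩ {L0,L1} = {L0}; idom=L0
  L4: preds {L2,L3}: {L0,L2} ∩ {L0,L1,L3} = {L0}; idom=L0
  L5: preds {L2,L4,L6}: {L0,L2} ∩ {L0,L4} ∩ {L0,L5,L6} = {L0}; idom=L0

Frontier:
  L2←L0: walk · to L0
  L2←L1: walk L1 to L0
  L4←L2: walk L2 to L0
  L4←L3: walk L3→L1 to L0
  L5←L2: walk L2 to L0
  L5←L4: walk L4 to L0
  L5←L6: walk L6→L5 to L0
  DF(L0)=∅
  DF(L1)={L2,L4}
  DF(L2)={L4,L5}
  DF(L3)={L4}
  DF(L4)={L5}
  DF(L5)={L5}
  DF(L6)={L5}

DF(L5) = ["L5"]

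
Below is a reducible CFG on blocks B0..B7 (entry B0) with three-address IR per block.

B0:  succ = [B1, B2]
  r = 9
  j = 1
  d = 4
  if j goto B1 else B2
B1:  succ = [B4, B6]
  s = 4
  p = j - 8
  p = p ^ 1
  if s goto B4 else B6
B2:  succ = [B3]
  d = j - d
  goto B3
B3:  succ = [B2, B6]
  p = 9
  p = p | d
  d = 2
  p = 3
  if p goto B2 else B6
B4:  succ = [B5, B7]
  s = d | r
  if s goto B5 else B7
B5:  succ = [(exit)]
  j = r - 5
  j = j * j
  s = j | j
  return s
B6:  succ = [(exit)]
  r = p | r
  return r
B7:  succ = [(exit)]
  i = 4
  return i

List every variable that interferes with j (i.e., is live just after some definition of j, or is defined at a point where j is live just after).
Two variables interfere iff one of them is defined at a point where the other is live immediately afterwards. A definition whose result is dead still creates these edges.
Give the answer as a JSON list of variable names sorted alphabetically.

Block summaries:
  B0: {d,j,r} / ∅
  B1: {p,s} / {j}
  B2: {d} / {d,j}
  B3: {d,p} / {d}
  B4: {s} / {d,r}
  B5: {j,s} / {r}
  B6: {r} / {p,r}
  B7: {i} / ∅

Backward fixpoint:
  B0: in=∅ out={d,j,r}
  B1: in={d,j,r} out={d,p,r}
  B2: in={d,j,r} out={d,j,r}
  B3: in={d,j,r} out={d,j,p,r}
  B4: in={d,r} out={r}
  B5: in={r} out=∅
  B6: in={p,r} out=∅
  B7: in=∅ out=∅

Interfere edges:
  d — {j,p,r,s}
  i — ∅
  j — {d,p,r,s}
  p — {d,j,r,s}
  r — {d,j,p,s}
  s — {d,j,p,r}

N(j) = ["d", "p", "r", "s"]

Answer: ["d", "p", "r", "s"]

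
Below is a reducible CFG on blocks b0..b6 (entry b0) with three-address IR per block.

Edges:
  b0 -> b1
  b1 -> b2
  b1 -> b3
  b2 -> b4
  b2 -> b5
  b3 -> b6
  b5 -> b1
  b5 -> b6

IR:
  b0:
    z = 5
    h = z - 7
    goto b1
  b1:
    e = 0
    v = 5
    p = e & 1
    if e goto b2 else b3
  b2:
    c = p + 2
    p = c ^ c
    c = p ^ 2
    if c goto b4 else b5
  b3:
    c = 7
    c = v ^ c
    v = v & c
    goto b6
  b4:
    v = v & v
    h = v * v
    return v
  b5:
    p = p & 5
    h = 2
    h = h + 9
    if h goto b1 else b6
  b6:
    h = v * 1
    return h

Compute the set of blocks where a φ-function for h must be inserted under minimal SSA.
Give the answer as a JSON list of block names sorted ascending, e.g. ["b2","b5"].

Answer: ["b1", "b6"]

Derivation:
idom tree: b1←b0 b2←b1 b3←b1 b4←b2 b5←b2 b6←b1
Dom at joins:
  b1: preds {b0,b5}: {b0} ∩ {b0,b1,b2,b5} = {b0}; idom=b0
  b6: preds {b3,b5}: {b0,b1,b3} ∩ {b0,b1,b2,b5} = {b0,b1}; idom=b1

Frontier:
  b1←b0: walk · to b0
  b1←b5: walk b5→b2→b1 to b0
  b6←b3: walk b3 to b1
  b6←b5: walk b5→b2 to b1
  b0: DF=∅
  b1: DF={b1}
  b2: DF={b1,b6}
  b3: DF={b6}
  b4: DF=∅
  b5: DF={b1,b6}
  b6: DF=∅

φ for h: defs {b0,b4,b5,b6}
  DF⁺ = {b1,b6}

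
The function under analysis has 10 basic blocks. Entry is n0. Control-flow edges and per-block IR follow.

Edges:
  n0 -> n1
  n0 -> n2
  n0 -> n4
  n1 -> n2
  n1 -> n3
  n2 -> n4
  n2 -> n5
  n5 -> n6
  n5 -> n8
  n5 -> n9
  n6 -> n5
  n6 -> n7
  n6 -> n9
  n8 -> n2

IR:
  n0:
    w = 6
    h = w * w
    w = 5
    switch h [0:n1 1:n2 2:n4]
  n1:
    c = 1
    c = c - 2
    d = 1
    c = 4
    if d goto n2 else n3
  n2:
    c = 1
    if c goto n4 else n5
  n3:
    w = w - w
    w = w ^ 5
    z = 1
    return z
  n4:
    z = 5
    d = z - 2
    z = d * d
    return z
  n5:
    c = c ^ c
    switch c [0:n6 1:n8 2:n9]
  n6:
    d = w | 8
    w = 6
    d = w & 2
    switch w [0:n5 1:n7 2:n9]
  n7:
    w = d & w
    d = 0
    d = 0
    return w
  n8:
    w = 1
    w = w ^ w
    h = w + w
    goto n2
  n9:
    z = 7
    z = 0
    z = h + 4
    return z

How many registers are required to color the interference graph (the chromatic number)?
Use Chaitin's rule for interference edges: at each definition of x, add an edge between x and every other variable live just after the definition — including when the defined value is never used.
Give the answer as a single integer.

def/use:
  n0 def {h,w} use ∅
  n1 def {c,d} use ∅
  n2 def {c} use ∅
  n3 def {w,z} use {w}
  n4 def {d,z} use ∅
  n5 def {c} use {c}
  n6 def {d,w} use {w}
  n7 def {d,w} use {d,w}
  n8 def {h,w} use ∅
  n9 def {z} use {h}

Live sets:
  live n0: ∅→{h,w}
  live n1: {h,w}→{h,w}
  live n2: {h,w}→{c,h,w}
  live n3: {w}→∅
  live n4: ∅→∅
  live n5: {c,h,w}→{c,h,w}
  live n6: {c,h,w}→{c,d,h,w}
  live n7: {d,w}→∅
  live n8: ∅→{h,w}
  live n9: {h}→∅

Interference:
  c — {d,h,w}
  d — {c,h,w}
  h — {c,d,w,z}
  w — {c,d,h}
  z — {h}

Colouring:
  {c,d,h,w} pairwise interfere (4-clique) ⇒ χ ≥ 4
  assign c→c1 d→c2 h→c0 w→c3 z→c1 — no edge inside a register ⇒ χ ≤ 4
  χ = 4

Answer: 4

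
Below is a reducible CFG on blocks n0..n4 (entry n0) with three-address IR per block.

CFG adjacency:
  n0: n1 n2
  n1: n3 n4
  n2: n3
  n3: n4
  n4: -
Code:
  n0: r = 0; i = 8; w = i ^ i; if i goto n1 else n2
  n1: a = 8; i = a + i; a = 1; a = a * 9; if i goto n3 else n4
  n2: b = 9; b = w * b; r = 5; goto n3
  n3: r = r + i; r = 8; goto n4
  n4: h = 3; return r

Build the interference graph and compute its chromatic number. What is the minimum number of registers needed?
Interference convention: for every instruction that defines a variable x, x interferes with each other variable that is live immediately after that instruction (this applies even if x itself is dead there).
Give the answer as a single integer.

Answer: 3

Derivation:
Per-block:
  n0: def={i,r,w} ue=∅
  n1: def={a,i} ue={i}
  n2: def={b,r} ue={w}
  n3: def={r} ue={i,r}
  n4: def={h} ue={r}

Live sets:
  live n0: ∅→{i,r,w}
  live n1: {i,r}→{i,r}
  live n2: {i,w}→{i,r}
  live n3: {i,r}→{r}
  live n4: {r}→∅

Conflict graph:
  a — {i,r}
  b — {i,w}
  h — {r}
  i — {a,b,r,w}
  r — {a,h,i,w}
  w — {b,i,r}

Colouring:
  clique {a,i,r} ⇒ need ≥ 3
  assign a→r2 b→r1 h→r0 i→r0 r→r1 w→r2 — no edge inside a register ⇒ χ ≤ 3
  χ = 3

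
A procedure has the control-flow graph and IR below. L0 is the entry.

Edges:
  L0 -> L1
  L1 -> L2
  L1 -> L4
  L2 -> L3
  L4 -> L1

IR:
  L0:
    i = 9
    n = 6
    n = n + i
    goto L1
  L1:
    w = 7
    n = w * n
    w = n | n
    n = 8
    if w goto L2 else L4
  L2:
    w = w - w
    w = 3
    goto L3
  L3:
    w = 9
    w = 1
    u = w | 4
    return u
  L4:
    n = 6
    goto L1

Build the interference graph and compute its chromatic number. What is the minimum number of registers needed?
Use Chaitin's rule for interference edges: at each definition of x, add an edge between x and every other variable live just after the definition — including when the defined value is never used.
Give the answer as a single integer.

Block summaries:
  L0: def={i,n} ue=∅
  L1: def={n,w} ue={n}
  L2: def={w} ue={w}
  L3: def={u,w} ue=∅
  L4: def={n} ue=∅

Backward fixpoint:
  live L0: ∅→{n}
  live L1: {n}→{w}
  live L2: {w}→∅
  live L3: ∅→∅
  live L4: ∅→{n}

Interference:
  i: {n}
  n: {i,w}
  u: ∅
  w: {n}

Registers:
  clique {i,n} ⇒ need ≥ 2
  assign i→R1 n→R0 u→R0 w→R1 — no edge inside a register ⇒ χ ≤ 2
  χ = 2

Answer: 2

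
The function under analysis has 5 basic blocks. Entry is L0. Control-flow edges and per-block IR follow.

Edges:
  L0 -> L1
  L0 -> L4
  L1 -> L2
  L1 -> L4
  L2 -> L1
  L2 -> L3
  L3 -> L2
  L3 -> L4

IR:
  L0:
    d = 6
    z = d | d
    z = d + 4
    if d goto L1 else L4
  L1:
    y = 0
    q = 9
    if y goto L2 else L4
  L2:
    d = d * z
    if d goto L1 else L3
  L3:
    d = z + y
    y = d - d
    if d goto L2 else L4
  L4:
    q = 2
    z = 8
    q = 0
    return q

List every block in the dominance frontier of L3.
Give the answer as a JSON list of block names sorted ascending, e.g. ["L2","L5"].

Answer: ["L2", "L4"]

Analysis:
idom tree: L1←L0 L2←L1 L3←L2 L4←L0
Dom∩ at merges:
  L1: preds {L0,L2}: {L0} ∩ {L0,L1,L2} = {L0}; idom=L0
  L2: preds {L1,L3}: {L0,L1} ∩ {L0,L1,L2,L3} = {L0,L1}; idom=L1
  L4: preds {L0,L1,L3}: {L0} ∩ {L0,L1} ∩ {L0,L1,L2,L3} = {L0}; idom=L0

DF derivation:
  L1←L0: walk · to L0
  L1←L2: walk L2→L1 to L0
  L2←L1: walk · to L1
  L2←L3: walk L3→L2 to L1
  L4←L0: walk · to L0
  L4←L1: walk L1 to L0
  L4←L3: walk L3→L2→L1 to L0
  L0 → ∅
  L1 → {L1,L4}
  L2 → {L1,L2,L4}
  L3 → {L2,L4}
  L4 → ∅

DF(L3) = ["L2", "L4"]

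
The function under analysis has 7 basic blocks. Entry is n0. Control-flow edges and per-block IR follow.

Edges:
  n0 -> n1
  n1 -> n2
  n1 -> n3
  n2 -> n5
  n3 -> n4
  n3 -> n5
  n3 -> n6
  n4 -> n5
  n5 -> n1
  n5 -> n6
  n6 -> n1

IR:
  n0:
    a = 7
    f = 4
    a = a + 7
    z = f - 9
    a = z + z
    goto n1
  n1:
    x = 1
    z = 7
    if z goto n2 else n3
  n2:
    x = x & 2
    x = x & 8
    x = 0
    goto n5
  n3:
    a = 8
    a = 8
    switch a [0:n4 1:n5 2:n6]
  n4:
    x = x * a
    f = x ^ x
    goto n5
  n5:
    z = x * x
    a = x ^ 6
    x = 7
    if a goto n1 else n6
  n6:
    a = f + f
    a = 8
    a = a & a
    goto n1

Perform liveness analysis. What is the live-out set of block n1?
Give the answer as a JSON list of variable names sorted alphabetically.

Answer: ["f", "x"]

Derivation:
Per-block:
  n0: {a,f,z} / ∅
  n1: {x,z} / ∅
  n2: {x} / {x}
  n3: {a} / ∅
  n4: {f,x} / {a,x}
  n5: {a,x,z} / {x}
  n6: {a} / {f}

Backward fixpoint:
  n0: in=∅ out={f}
  n1: in={f} out={f,x}
  n2: in={f,x} out={f,x}
  n3: in={f,x} out={a,f,x}
  n4: in={a,x} out={f,x}
  n5: in={f,x} out={f}
  n6: in={f} out={f}

live-out(n1) = ["f", "x"]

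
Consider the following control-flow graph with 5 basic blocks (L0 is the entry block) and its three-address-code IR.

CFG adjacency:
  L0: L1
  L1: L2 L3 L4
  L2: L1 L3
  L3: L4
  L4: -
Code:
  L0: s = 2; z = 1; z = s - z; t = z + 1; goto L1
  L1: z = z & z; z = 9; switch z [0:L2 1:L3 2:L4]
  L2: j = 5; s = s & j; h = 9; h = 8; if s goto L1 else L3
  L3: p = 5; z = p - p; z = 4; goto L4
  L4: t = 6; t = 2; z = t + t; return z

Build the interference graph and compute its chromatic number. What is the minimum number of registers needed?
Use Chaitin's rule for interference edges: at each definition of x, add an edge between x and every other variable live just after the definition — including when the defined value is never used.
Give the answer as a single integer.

Answer: 3

Working:
Block summaries:
  L0: def={s,t,z} ue=∅
  L1: def={z} ue={z}
  L2: def={h,j,s} ue={s}
  L3: def={p,z} ue=∅
  L4: def={t,z} ue=∅

Live sets:
  L0: in=∅ out={s,z}
  L1: in={s,z} out={s,z}
  L2: in={s,z} out={s,z}
  L3: in=∅ out=∅
  L4: in=∅ out=∅

Interfere edges:
  h↔{s,z}
  j↔{s,z}
  p↔∅
  s↔{h,j,t,z}
  t↔{s,z}
  z↔{h,j,s,t}

Colouring:
  lower bound: {h,s,z} mutually conflict ⇒ χ ≥ 3
  assign h→R2 j→R2 p→R0 s→R0 t→R2 z→R1 — no edge inside a register ⇒ χ ≤ 3
  χ = 3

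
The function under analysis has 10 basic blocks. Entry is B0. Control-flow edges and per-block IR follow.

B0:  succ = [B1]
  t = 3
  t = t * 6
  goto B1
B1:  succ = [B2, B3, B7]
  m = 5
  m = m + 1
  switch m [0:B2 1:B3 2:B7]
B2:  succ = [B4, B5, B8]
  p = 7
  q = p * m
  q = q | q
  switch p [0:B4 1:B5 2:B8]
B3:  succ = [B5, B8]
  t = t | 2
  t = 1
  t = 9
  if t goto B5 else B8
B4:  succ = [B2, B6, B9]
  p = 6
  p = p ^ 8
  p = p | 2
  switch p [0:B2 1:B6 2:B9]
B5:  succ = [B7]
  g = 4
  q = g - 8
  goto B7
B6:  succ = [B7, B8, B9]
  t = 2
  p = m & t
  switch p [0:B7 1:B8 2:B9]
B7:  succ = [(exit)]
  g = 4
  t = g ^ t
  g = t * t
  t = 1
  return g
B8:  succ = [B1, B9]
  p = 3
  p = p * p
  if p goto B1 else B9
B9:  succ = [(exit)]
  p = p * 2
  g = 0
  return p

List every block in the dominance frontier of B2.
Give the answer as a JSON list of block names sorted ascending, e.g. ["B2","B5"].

idom tree: B1←B0 B2←B1 B3←B1 B4←B2 B5←B1 B6←B4 B7←B1 B8←B1 B9←B1
Join-block Dom:
  B1: preds {B0,B8}: {B0} ∩ {B0,B1,B8} = {B0}; idom=B0
  B2: preds {B1,B4}: {B0,B1} ∩ {B0,B1,B2,B4} = {B0,B1}; idom=B1
  B5: preds {B2,B3}: {B0,B1,B2} ∩ {B0,B1,B3} = {B0,B1}; idom=B1
  B7: preds {B1,B5,B6}: {B0,B1} ∩ {B0,B1,B5} ∩ {B0,B1,B2,B4,B6} = {B0,B1}; idom=B1
  B8: preds {B2,B3,B6}: {B0,B1,B2} ∩ {B0,B1,B3} ∩ {B0,B1,B2,B4,B6} = {B0,B1}; idom=B1
  B9: preds {B4,B6,B8}: {B0,B1,B2,B4} ∩ {B0,B1,B2,B4,B6} ∩ {B0,B1,B8} = {B0,B1}; idom=B1

DF derivation:
  B1←B0: walk · to B0
  B1←B8: walk B8→B1 to B0
  B2←B1: walk · to B1
  B2←B4: walk B4→B2 to B1
  B5←B2: walk B2 to B1
  B5←B3: walk B3 to B1
  B7←B1: walk · to B1
  B7←B5: walk B5 to B1
  B7←B6: walk B6→B4→B2 to B1
  B8←B2: walk B2 to B1
  B8←B3: walk B3 to B1
  B8←B6: walk B6→B4→B2 to B1
  B9←B4: walk B4→B2 to B1
  B9←B6: walk B6→B4→B2 to B1
  B9←B8: walk B8 to B1
  DF(B0)=∅
  DF(B1)={B1}
  DF(B2)={B2,B5,B7,B8,B9}
  DF(B3)={B5,B8}
  DF(B4)={B2,B7,B8,B9}
  DF(B5)={B7}
  DF(B6)={B7,B8,B9}
  DF(B7)=∅
  DF(B8)={B1,B9}
  DF(B9)=∅

DF(B2) = ["B2", "B5", "B7", "B8", "B9"]

Answer: ["B2", "B5", "B7", "B8", "B9"]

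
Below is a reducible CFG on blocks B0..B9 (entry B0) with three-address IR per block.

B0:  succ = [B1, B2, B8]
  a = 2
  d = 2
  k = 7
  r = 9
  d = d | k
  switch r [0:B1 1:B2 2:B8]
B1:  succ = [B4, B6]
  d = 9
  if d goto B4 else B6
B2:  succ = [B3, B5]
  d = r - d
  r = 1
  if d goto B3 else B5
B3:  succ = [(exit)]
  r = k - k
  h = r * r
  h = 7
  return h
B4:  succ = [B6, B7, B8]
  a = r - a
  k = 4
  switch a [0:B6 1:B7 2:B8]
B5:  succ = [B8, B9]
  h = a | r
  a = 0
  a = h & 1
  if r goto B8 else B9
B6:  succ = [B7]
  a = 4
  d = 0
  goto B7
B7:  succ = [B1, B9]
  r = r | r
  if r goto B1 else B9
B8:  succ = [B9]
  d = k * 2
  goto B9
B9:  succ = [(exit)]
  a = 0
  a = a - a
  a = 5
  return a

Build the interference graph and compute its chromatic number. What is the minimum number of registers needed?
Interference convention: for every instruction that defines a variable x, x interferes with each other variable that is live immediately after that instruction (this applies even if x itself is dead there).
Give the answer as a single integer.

def/use:
  B0: {a,d,k,r} / ∅
  B1: {d} / ∅
  B2: {d,r} / {d,r}
  B3: {h,r} / {k}
  B4: {a,k} / {a,r}
  B5: {a,h} / {a,r}
  B6: {a,d} / ∅
  B7: {r} / {r}
  B8: {d} / {k}
  B9: {a} / ∅

Backward fixpoint:
  B0 li=∅ lo={a,d,k,r}
  B1 li={a,r} lo={a,r}
  B2 li={a,d,k,r} lo={a,k,r}
  B3 li={k} lo=∅
  B4 li={a,r} lo={a,k,r}
  B5 li={a,k,r} lo={k}
  B6 li={r} lo={a,r}
  B7 li={a,r} lo={a,r}
  B8 li={k} lo=∅
  B9 li=∅ lo=∅

Conflict graph:
  a↔{d,h,k,r}
  d↔{a,k,r}
  h↔{a,k,r}
  k↔{a,d,h,r}
  r↔{a,d,h,k}

Chromatic number:
  lower bound: {a,d,k,r} mutually conflict ⇒ χ ≥ 4
  4-colouring: r0={a}  r1={k}  r2={r}  r3={d,h}
  χ = 4

Answer: 4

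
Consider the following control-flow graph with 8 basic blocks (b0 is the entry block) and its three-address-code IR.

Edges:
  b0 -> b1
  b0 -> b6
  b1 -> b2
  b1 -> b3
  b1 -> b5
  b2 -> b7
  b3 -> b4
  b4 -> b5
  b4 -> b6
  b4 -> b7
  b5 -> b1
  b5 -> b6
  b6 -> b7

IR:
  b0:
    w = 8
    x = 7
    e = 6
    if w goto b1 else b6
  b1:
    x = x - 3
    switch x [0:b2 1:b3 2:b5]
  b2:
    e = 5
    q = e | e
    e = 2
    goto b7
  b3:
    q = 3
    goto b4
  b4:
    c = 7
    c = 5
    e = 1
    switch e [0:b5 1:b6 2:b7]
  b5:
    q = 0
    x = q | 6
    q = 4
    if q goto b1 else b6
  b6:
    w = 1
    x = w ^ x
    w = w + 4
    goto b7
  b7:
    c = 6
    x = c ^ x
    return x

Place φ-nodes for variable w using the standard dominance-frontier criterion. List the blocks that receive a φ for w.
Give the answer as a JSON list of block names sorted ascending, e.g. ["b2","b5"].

idom tree: b1←b0 b2←b1 b3←b1 b4←b3 b5←b1 b6←b0 b7←b0
Join-block Dom:
  b1: preds {b0,b5}: {b0} ∩ {b0,b1,b5} = {b0}; idom=b0
  b5: preds {b1,b4}: {b0,b1} ∩ {b0,b1,b3,b4} = {b0,b1}; idom=b1
  b6: preds {b0,b4,b5}: {b0} ∩ {b0,b1,b3,b4} ∩ {b0,b1,b5} = {b0}; idom=b0
  b7: preds {b2,b4,b6}: {b0,b1,b2} ∩ {b0,b1,b3,b4} ∩ {b0,b6} = {b0}; idom=b0

DF derivation:
  join b1 pred b0: · stop@b0
  join b1 pred b5: b5→b1 stop@b0
  join b5 pred b1: · stop@b1
  join b5 pred b4: b4→b3 stop@b1
  join b6 pred b0: · stop@b0
  join b6 pred b4: b4→b3→b1 stop@b0
  join b6 pred b5: b5→b1 stop@b0
  join b7 pred b2: b2→b1 stop@b0
  join b7 pred b4: b4→b3→b1 stop@b0
  join b7 pred b6: b6 stop@b0
  b0: DF=∅
  b1: DF={b1,b6,b7}
  b2: DF={b7}
  b3: DF={b5,b6,b7}
  b4: DF={b5,b6,b7}
  b5: DF={b1,b6}
  b6: DF={b7}
  b7: DF=∅

φ for w: defs {b0,b6}
  DF⁺ = {b7}

Answer: ["b7"]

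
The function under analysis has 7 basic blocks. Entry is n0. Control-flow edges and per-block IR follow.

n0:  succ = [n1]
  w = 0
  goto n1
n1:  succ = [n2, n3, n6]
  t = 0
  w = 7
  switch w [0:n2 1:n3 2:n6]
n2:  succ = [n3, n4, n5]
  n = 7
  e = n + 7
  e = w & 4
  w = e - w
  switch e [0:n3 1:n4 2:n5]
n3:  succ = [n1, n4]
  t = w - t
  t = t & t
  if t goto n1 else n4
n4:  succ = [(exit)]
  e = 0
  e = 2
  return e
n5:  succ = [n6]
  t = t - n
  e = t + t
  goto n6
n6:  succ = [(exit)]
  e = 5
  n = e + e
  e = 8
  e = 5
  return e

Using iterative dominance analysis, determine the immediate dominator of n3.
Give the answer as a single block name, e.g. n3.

idom tree: n1←n0 n2←n1 n3←n1 n4←n1 n5←n2 n6←n1
Dom at joins:
  n1: preds {n0,n3}: {n0} ∩ {n0,n1,n3} = {n0}; idom=n0
  n3: preds {n1,n2}: {n0,n1} ∩ {n0,n1,n2} = {n0,n1}; idom=n1
  n4: preds {n2,n3}: {n0,n1,n2} ∩ {n0,n1,n3} = {n0,n1}; idom=n1
  n6: preds {n1,n5}: {n0,n1} ∩ {n0,n1,n2,n5} = {n0,n1}; idom=n1

idom(n3) = n1

Answer: n1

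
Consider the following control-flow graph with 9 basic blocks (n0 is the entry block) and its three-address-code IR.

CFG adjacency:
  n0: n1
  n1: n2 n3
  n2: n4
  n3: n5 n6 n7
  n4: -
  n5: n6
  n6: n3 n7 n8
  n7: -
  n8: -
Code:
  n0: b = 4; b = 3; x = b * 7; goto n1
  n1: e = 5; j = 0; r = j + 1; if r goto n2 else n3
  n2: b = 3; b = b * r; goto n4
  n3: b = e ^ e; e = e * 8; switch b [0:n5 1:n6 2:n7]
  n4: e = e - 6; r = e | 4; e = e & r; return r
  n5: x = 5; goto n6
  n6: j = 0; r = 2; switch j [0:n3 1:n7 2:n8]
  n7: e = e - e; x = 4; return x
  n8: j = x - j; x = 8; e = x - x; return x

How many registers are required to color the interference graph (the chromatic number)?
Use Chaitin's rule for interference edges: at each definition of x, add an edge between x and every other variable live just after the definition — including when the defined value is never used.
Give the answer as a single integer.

Per-block:
  n0: {b,x} / ∅
  n1: {e,j,r} / ∅
  n2: {b} / {r}
  n3: {b,e} / {e}
  n4: {e,r} / {e}
  n5: {x} / ∅
  n6: {j,r} / ∅
  n7: {e,x} / {e}
  n8: {e,j,x} / {j,x}

Backward fixpoint:
  live n0: ∅→{x}
  live n1: {x}→{e,r,x}
  live n2: {e,r}→{e}
  live n3: {e,x}→{e,x}
  live n4: {e}→∅
  live n5: {e}→{e,x}
  live n6: {e,x}→{e,j,x}
  live n7: {e}→∅
  live n8: {j,x}→∅

Interference:
  b↔{e,r,x}
  e↔{b,j,r,x}
  j↔{e,r,x}
  r↔{b,e,j,x}
  x↔{b,e,j,r}

Colouring:
  {b,e,r,x} pairwise interfere (4-clique) ⇒ χ ≥ 4
  4-colouring: c0={e}  c1={r}  c2={x}  c3={b,j}
  χ = 4

Answer: 4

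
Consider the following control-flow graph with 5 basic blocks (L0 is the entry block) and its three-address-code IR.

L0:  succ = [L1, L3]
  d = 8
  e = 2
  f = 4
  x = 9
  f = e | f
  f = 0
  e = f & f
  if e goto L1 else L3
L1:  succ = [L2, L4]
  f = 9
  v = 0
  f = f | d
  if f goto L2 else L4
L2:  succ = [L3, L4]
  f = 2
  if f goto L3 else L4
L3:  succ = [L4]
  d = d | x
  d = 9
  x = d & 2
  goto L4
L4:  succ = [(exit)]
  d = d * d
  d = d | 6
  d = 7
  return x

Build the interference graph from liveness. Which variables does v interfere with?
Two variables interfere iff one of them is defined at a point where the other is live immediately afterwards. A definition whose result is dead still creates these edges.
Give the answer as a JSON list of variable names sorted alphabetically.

Answer: ["d", "f", "x"]

Analysis:
Block summaries:
  L0: def={d,e,f,x} ue=∅
  L1: def={f,v} ue={d}
  L2: def={f} ue=∅
  L3: def={d,x} ue={d,x}
  L4: def={d} ue={d,x}

Liveness:
  L0: in=∅ out={d,x}
  L1: in={d,x} out={d,x}
  L2: in={d,x} out={d,x}
  L3: in={d,x} out={d,x}
  L4: in={d,x} out=∅

Interference:
  d↔{e,f,v,x}
  e↔{d,f,x}
  f↔{d,e,v,x}
  v↔{d,f,x}
  x↔{d,e,f,v}

N(v) = ["d", "f", "x"]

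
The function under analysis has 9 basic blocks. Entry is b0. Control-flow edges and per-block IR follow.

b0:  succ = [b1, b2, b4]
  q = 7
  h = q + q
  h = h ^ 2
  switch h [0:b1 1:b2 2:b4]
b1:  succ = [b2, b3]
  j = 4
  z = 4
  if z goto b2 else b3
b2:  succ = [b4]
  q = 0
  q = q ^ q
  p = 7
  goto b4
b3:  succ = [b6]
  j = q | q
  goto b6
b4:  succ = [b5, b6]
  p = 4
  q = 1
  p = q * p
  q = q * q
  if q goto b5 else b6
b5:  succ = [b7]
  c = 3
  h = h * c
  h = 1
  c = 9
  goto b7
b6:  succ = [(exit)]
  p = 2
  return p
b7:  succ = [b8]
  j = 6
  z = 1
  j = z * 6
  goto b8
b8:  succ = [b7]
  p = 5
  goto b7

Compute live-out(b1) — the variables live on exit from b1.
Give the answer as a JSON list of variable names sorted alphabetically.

Answer: ["h", "q"]

Working:
def/use:
  b0 def {h,q} use ∅
  b1 def {j,z} use ∅
  b2 def {p,q} use ∅
  b3 def {j} use {q}
  b4 def {p,q} use ∅
  b5 def {c,h} use {h}
  b6 def {p} use ∅
  b7 def {j,z} use ∅
  b8 def {p} use ∅

Backward fixpoint:
  b0: in=∅ out={h,q}
  b1: in={h,q} out={h,q}
  b2: in={h} out={h}
  b3: in={q} out=∅
  b4: in={h} out={h}
  b5: in={h} out=∅
  b6: in=∅ out=∅
  b7: in=∅ out=∅
  b8: in=∅ out=∅

live-out(b1) = ["h", "q"]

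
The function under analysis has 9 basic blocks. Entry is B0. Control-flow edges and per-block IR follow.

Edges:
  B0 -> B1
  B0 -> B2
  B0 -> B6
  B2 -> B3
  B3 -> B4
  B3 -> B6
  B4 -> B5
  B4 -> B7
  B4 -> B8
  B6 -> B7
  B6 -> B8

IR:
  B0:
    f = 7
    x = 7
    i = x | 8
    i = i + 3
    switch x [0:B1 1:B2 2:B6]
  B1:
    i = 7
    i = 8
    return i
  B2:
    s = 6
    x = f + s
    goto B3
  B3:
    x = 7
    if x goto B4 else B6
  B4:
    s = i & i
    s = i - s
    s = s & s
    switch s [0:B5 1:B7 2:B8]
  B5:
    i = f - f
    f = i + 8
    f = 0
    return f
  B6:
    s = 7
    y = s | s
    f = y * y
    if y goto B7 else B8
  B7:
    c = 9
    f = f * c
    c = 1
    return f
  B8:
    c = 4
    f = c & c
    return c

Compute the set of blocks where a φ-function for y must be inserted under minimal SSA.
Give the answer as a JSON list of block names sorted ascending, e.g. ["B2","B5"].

idom tree: B1←B0 B2←B0 B3←B2 B4←B3 B5←B4 B6←B0 B7←B0 B8←B0
Dom at joins:
  B6: preds {B0,B3}: {B0} ∩ {B0,B2,B3} = {B0}; idom=B0
  B7: preds {B4,B6}: {B0,B2,B3,B4} ∩ {B0,B6} = {B0}; idom=B0
  B8: preds {B4,B6}: {B0,B2,B3,B4} ∩ {B0,B6} = {B0}; idom=B0

DF derivation:
  join B6 pred B0: · stop@B0
  join B6 pred B3: B3→B2 stop@B0
  join B7 pred B4: B4→B3→B2 stop@B0
  join B7 pred B6: B6 stop@B0
  join B8 pred B4: B4→B3→B2 stop@B0
  join B8 pred B6: B6 stop@B0
  DF(B0)=∅
  DF(B1)=∅
  DF(B2)={B6,B7,B8}
  DF(B3)={B6,B7,B8}
  DF(B4)={B7,B8}
  DF(B5)=∅
  DF(B6)={B7,B8}
  DF(B7)=∅
  DF(B8)=∅

φ for y: defs {B6}
  DF⁺ = {B7,B8}

Answer: ["B7", "B8"]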